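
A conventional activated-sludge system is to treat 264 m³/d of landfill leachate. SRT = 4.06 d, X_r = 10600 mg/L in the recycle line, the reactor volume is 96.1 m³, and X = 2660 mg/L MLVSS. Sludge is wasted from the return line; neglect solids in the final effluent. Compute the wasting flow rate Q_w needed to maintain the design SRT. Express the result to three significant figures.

Wasting from the return line (neglecting effluent solids): Q_w = V·X / (θ_c·X_r) = 96.10 × 2660 / (4.06 × 10600) = 5.940 m³/d.

Q_w ≈ 5.94 m³/d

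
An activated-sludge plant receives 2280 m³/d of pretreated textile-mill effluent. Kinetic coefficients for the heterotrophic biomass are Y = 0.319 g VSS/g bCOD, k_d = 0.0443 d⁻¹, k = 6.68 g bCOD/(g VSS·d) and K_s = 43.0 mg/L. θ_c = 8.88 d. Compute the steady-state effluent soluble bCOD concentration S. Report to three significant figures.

From the Monod/SRT balance for a CMAS, S = K_s·(1+k_d θ_c)/[θ_c·(Y k − k_d) − 1] = 43.0 × (1 + 0.0443 × 8.88) / [8.88 × (0.319 × 6.68 − 0.0443) − 1] = 59.92 / 17.53 = 3.418 mg/L.

S ≈ 3.42 mg/L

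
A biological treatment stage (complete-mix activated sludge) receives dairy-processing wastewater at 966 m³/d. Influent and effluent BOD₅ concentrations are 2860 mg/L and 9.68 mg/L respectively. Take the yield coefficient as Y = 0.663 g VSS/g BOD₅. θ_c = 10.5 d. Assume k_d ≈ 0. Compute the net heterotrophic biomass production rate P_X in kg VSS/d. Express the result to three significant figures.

P_X ≈ 1830 kg VSS/d

No decay correction is needed, so Y_obs = Y = 0.663.
Mass of BOD₅ removed per day: Q(S₀ − S) = 966 × 2850 g/m³ = 2753 kg/d.
P_X = Y_obs · Q(S₀ − S) = 0.6630 × 2753 = 1826 kg VSS/d.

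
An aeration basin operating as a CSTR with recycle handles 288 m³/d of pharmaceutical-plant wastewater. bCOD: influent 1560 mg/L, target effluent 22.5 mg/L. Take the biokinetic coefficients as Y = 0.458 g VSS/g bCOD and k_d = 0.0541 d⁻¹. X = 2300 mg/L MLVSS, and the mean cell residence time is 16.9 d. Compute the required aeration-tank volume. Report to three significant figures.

From the SRT design equation V = Y Q (S₀−S) θ_c / [X (1 + k_d θ_c)] = 0.458 × 288 × (1560 − 22.5) × 16.9 / [2300 × (1 + 0.0541 × 16.9)] = 3.43×10^6 / 4403 = 778.4 m³.

V ≈ 778 m³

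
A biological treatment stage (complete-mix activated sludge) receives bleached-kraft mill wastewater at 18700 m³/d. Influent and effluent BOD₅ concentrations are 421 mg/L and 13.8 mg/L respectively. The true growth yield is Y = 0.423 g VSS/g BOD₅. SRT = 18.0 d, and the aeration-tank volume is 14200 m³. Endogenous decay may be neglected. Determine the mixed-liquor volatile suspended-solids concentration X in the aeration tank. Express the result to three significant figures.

Without decay, X = Y Q (S₀−S) θ_c / V = 0.423 × 18700 × (421 − 13.8) × 18.0 / 14200 = 4083 mg/L.

X ≈ 4080 mg/L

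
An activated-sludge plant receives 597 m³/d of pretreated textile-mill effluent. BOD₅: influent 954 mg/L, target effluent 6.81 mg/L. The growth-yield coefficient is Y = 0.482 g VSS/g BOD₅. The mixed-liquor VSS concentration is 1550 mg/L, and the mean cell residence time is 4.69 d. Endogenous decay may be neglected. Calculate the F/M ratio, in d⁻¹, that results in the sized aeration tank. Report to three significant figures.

F/M ≈ 0.446 d⁻¹

Biomass mass balance (decay neglected): V·X = Y·Q·(S₀ − S)·θ_c, so V = 0.482 × 597 × (954 − 6.81) × 4.69 / 1550 = 824.7 m³.
F/M = Q·S₀ / (V·X) = 597 × 954 / (824.7 × 1550) = 0.4455 g BOD₅·(g VSS·d)⁻¹.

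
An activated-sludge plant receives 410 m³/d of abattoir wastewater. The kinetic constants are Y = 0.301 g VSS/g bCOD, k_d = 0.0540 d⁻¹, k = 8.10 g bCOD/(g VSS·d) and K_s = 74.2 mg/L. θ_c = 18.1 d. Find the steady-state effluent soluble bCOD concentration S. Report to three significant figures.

From the Monod/SRT balance for a CMAS, S = K_s·(1+k_d θ_c)/[θ_c·(Y k − k_d) − 1] = 74.2 × (1 + 0.0540 × 18.1) / [18.1 × (0.301 × 8.10 − 0.0540) − 1] = 146.7 / 42.15 = 3.481 mg/L.

S ≈ 3.48 mg/L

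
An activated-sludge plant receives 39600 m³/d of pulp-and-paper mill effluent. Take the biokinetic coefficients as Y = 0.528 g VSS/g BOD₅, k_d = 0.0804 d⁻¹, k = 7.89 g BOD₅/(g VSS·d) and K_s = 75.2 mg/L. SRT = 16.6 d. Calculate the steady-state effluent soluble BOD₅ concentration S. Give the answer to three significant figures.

From the Monod/SRT balance for a CMAS, S = K_s·(1+k_d θ_c)/[θ_c·(Y k − k_d) − 1] = 75.2 × (1 + 0.0804 × 16.6) / [16.6 × (0.528 × 7.89 − 0.0804) − 1] = 175.6 / 66.82 = 2.627 mg/L.

S ≈ 2.63 mg/L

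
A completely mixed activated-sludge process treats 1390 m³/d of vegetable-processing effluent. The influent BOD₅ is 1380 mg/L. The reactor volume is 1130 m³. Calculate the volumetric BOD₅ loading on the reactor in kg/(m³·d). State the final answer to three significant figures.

L_v ≈ 1.70 kg BOD₅/(m³·d)

Volumetric loading L_v = Q·S₀ / V = 1390 × 1380 g/m³ / 1130 m³ = 1698 g/(m³·d) = 1.698 kg BOD₅/(m³·d).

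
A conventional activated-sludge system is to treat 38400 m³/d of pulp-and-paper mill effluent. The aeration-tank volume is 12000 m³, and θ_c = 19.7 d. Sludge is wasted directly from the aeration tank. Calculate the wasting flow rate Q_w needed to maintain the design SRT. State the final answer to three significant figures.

With mixed-liquor wasting, θ_c = V/Q_w, so Q_w = V/θ_c = 12000/19.7 = 609.1 m³/d.

Q_w ≈ 609 m³/d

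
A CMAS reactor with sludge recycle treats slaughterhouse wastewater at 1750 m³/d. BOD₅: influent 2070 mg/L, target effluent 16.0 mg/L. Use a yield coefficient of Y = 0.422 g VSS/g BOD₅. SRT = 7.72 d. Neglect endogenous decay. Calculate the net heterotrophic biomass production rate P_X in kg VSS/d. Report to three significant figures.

P_X ≈ 1520 kg VSS/d

No decay correction is needed, so Y_obs = Y = 0.422.
Q·(S₀ − S) = 1750 × (2070 − 16.0) × 10⁻³ = 3594 kg/d removed.
Biomass produced: P_X = Y_obs·Q·ΔS = 0.4220 × 3594 ≈ 1517 kg VSS/d.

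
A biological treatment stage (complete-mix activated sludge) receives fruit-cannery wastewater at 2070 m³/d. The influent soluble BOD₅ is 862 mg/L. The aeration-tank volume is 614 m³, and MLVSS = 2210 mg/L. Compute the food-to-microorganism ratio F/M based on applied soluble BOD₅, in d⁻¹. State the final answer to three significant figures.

F/M ≈ 1.31 d⁻¹

F/M = applied load / biomass = Q·S₀/(V·X) = 2070 × 862 / (614.0 × 2210) = 1.315 d⁻¹.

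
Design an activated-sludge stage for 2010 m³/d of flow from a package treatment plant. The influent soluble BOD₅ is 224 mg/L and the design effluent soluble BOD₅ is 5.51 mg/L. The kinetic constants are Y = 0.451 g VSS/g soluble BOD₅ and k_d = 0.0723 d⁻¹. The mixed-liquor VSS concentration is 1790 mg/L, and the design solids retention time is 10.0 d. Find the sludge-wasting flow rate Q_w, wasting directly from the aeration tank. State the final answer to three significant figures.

Q_w ≈ 64.2 m³/d

Steady-state biomass mass balance: V·X·(1 + k_d·θ_c) = Y·Q·(S₀ − S)·θ_c, so V = 0.451 × 2010 × (224 − 5.51) × 10.0 / [1790 × (1 + 0.0723 × 10.0)] = 1.98×10^6 / 3084 = 642.2 m³.
With mixed-liquor wasting, θ_c = V/Q_w, so Q_w = V/θ_c = 642.2/10.0 = 64.22 m³/d.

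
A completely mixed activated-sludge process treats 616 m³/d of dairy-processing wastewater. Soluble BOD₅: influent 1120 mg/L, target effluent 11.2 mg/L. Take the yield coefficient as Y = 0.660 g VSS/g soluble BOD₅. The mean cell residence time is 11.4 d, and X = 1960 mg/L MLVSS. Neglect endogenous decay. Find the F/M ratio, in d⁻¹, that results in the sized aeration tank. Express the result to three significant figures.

F/M ≈ 0.134 d⁻¹

Biomass mass balance (decay neglected): V·X = Y·Q·(S₀ − S)·θ_c, so V = 0.660 × 616 × (1120 − 11.2) × 11.4 / 1960 = 2622 m³.
F/M = Q·S₀ / (V·X) = 616 × 1120 / (2622 × 1960) = 0.1343 g soluble BOD₅·(g VSS·d)⁻¹.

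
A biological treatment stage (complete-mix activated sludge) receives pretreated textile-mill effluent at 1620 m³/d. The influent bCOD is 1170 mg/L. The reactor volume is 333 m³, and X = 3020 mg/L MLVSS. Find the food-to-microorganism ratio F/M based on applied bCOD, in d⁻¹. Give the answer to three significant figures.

F/M ≈ 1.88 d⁻¹

F/M = Q·S₀ / (V·X) = 1620 × 1170 / (333.0 × 3020) = 1.885 g bCOD·(g VSS·d)⁻¹.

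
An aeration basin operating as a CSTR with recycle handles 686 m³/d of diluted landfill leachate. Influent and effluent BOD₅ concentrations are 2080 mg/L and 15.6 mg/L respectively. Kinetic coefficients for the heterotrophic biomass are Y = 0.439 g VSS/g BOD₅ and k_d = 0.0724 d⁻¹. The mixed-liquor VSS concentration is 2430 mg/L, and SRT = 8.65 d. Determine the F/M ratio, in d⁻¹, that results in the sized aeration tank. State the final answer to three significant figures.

From the SRT design equation V = Y Q (S₀−S) θ_c / [X (1 + k_d θ_c)] = 0.439 × 686 × (2080 − 15.6) × 8.65 / [2430 × (1 + 0.0724 × 8.65)] = 5.38×10^6 / 3952 = 1361 m³.
Food-to-microorganism ratio F/M = Q S₀ / (V X) = 686 × 2080 / (1361 × 2430) = 0.4315 d⁻¹.

F/M ≈ 0.431 d⁻¹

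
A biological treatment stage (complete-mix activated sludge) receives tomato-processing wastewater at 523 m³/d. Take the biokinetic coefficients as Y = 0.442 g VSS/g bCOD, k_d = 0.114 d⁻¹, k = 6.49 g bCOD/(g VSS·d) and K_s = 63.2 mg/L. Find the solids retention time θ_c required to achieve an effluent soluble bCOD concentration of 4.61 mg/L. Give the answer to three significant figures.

From 1/θ_c = Y·k·S/(K_s + S) − k_d: Y·k·S/(K_s+S) = 0.442 × 6.49 × 4.61 / (63.2 + 4.61) = 0.1950 d⁻¹.
θ_c = 1/(μ − k_d) = 1/(0.1950 − 0.114) = 1/0.08102 = 12.34 d.

θ_c ≈ 12.3 d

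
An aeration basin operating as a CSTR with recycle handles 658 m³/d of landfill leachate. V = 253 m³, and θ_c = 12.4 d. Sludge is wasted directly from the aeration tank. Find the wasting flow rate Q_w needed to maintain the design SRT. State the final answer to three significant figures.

For wasting at MLVSS concentration, Q_w = V/θ_c = 253.0/12.4 = 20.40 m³/d.

Q_w ≈ 20.4 m³/d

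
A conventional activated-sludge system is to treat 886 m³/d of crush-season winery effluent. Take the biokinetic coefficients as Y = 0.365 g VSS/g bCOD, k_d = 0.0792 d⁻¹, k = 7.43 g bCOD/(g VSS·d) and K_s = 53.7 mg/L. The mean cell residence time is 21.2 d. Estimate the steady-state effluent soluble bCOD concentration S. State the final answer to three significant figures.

S ≈ 2.62 mg/L

For a completely mixed reactor with recycle the Lawrence–McCarty relation gives S = K_s·(1 + k_d·θ_c) / [θ_c·(Y·k − k_d) − 1] = 53.7 × (1 + 0.0792 × 21.2) / [21.2 × (0.365 × 7.43 − 0.0792) − 1] = 143.9 / 54.81 = 2.625 mg/L.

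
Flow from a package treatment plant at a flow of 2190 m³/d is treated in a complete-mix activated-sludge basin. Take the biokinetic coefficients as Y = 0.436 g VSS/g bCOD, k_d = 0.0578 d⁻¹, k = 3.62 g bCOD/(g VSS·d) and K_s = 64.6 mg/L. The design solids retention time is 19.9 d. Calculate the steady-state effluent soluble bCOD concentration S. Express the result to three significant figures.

For a completely mixed reactor with recycle the Lawrence–McCarty relation gives S = K_s·(1 + k_d·θ_c) / [θ_c·(Y·k − k_d) − 1] = 64.6 × (1 + 0.0578 × 19.9) / [19.9 × (0.436 × 3.62 − 0.0578) − 1] = 138.9 / 29.26 = 4.748 mg/L.

S ≈ 4.75 mg/L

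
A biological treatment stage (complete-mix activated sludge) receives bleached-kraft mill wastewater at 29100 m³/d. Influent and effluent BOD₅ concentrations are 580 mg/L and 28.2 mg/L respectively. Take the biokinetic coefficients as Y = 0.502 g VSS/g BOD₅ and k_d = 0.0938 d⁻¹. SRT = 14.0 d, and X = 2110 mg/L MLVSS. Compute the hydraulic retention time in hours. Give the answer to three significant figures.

τ ≈ 19.1 h

From the SRT design equation V = Y Q (S₀−S) θ_c / [X (1 + k_d θ_c)] = 0.502 × 29100 × (580 − 28.2) × 14.0 / [2110 × (1 + 0.0938 × 14.0)] = 1.13×10^8 / 4881 = 23121 m³.
τ = V/Q = 23121/29100 = 0.7945 d, or 19.07 h.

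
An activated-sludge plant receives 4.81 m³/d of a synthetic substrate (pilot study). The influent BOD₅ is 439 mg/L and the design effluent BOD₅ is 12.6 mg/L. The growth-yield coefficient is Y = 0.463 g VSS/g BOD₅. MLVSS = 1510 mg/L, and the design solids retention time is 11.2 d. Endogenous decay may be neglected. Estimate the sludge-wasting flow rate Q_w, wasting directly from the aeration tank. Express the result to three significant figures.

V·X = Y·Q·ΔS·θ_c gives V = 0.463 × 4.81 × (439 − 12.6) × 11.2 / 1510 = 7.043 m³.
With mixed-liquor wasting, θ_c = V/Q_w, so Q_w = V/θ_c = 7.043/11.2 = 0.6289 m³/d.

Q_w ≈ 0.629 m³/d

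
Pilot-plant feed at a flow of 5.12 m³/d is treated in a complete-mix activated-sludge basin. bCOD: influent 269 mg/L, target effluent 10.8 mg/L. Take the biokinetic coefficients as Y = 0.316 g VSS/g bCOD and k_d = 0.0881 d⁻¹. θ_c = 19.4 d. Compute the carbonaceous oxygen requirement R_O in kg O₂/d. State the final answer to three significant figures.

R_O ≈ 1.10 kg O₂/d

The observed yield is Y_obs = Y/(1 + k_d·θ_c) = 0.316 / (1 + 0.0881 × 19.4) = 0.316 / 2.709 = 0.1166 g VSS per g bCOD removed.
Q·(S₀ − S) = 5.12 × (269 − 10.8) × 10⁻³ = 1.322 kg/d removed.
Net sludge production P_X = 0.1166 × 1.322 = 0.1542 kg VSS/d.
Carbonaceous O₂ demand = substrate oxidised − cell-mass equivalent = 1.322 − 1.42 × 0.1542 = 1.103 kg O₂/d.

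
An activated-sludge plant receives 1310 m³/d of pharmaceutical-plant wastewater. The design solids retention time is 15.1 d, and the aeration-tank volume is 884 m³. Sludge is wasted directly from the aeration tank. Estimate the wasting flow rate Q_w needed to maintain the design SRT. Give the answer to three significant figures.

Q_w ≈ 58.5 m³/d

For wasting at MLVSS concentration, Q_w = V/θ_c = 884.0/15.1 = 58.54 m³/d.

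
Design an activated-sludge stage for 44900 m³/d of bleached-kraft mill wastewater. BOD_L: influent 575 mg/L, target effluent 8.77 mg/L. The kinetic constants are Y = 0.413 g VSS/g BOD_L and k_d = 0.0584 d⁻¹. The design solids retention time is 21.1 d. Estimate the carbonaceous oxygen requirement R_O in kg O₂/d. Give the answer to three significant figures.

The observed yield is Y_obs = Y/(1 + k_d·θ_c) = 0.413 / (1 + 0.0584 × 21.1) = 0.413 / 2.232 = 0.1850 g VSS per g BOD_L removed.
Substrate removed = Q·(S₀ − S) = 44900 m³/d × (575 − 8.77) g/m³ = 2.54×10^7 g/d = 25424 kg/d.
P_X = Y_obs·Q·(S₀ − S) = 0.1850 × 25424 = 4704 kg VSS/d.
R_O = Q·(S₀ − S) − 1.42·P_X = 25424 − 1.42 × 4704 = 18744 kg O₂/d.

R_O ≈ 18700 kg O₂/d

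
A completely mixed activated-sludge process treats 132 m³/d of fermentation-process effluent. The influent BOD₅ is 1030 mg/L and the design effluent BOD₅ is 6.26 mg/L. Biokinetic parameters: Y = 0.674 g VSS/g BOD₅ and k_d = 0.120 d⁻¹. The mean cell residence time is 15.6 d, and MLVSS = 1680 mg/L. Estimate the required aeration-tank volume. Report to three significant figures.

V ≈ 294 m³

From the SRT design equation V = Y Q (S₀−S) θ_c / [X (1 + k_d θ_c)] = 0.674 × 132 × (1030 − 6.26) × 15.6 / [1680 × (1 + 0.120 × 15.6)] = 1.42×10^6 / 4825 = 294.5 m³.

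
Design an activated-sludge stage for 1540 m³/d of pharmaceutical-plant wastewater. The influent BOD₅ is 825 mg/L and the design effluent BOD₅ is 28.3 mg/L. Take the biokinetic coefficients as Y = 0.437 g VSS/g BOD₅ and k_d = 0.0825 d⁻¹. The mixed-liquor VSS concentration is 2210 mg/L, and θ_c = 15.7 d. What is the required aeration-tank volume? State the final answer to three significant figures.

V ≈ 1660 m³

Steady-state biomass mass balance: V·X·(1 + k_d·θ_c) = Y·Q·(S₀ − S)·θ_c, so V = 0.437 × 1540 × (825 − 28.3) × 15.7 / [2210 × (1 + 0.0825 × 15.7)] = 8.42×10^6 / 5073 = 1659 m³.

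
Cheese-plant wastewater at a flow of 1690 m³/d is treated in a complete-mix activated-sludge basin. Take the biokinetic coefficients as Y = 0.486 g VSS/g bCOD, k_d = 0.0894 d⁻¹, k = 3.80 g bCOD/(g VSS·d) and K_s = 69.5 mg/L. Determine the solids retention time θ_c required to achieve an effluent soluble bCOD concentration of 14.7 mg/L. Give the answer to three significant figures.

Specific growth rate at S = 14.7 mg/L: μ = YkS/(K_s+S) = 0.486·3.80·14.7/(69.5+14.7) = 0.3224 d⁻¹.
θ_c = 1/(μ − k_d) = 1/(0.3224 − 0.0894) = 1/0.2330 = 4.291 d.

θ_c ≈ 4.29 d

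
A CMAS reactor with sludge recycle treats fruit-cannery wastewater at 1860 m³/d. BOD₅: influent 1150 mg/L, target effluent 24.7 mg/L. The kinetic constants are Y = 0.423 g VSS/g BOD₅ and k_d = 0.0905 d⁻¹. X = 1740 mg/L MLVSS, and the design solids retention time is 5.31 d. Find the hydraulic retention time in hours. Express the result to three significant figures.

From the SRT design equation V = Y Q (S₀−S) θ_c / [X (1 + k_d θ_c)] = 0.423 × 1860 × (1150 − 24.7) × 5.31 / [1740 × (1 + 0.0905 × 5.31)] = 4.7×10^6 / 2576 = 1825 m³.
HRT = V/Q = 1825 m³ / 1860 m³·d⁻¹ = 0.9811 d × 24 = 23.55 h.

τ ≈ 23.5 h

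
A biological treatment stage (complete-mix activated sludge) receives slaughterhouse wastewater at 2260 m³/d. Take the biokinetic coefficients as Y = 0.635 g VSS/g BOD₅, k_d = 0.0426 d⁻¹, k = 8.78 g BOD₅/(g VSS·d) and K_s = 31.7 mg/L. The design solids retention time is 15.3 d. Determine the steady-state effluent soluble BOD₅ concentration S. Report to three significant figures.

For a completely mixed reactor with recycle the Lawrence–McCarty relation gives S = K_s·(1 + k_d·θ_c) / [θ_c·(Y·k − k_d) − 1] = 31.7 × (1 + 0.0426 × 15.3) / [15.3 × (0.635 × 8.78 − 0.0426) − 1] = 52.36 / 83.65 = 0.6260 mg/L.

S ≈ 0.626 mg/L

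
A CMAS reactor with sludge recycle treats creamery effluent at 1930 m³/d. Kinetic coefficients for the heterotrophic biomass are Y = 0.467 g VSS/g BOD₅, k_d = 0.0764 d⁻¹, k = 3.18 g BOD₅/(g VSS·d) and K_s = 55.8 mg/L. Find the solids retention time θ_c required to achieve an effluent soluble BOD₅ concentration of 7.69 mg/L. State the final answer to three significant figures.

Specific growth rate at S = 7.69 mg/L: μ = YkS/(K_s+S) = 0.467·3.18·7.69/(55.8+7.69) = 0.1799 d⁻¹.
1/θ_c = 0.1799 − 0.0764 = 0.1035 d⁻¹, so θ_c = 9.664 d.

θ_c ≈ 9.66 d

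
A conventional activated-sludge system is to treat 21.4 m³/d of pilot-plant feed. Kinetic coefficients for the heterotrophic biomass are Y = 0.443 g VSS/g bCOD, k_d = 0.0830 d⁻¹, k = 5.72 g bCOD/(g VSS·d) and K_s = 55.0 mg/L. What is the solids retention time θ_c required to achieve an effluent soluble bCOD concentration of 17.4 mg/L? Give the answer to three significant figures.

θ_c ≈ 1.90 d

From 1/θ_c = Y·k·S/(K_s + S) − k_d: Y·k·S/(K_s+S) = 0.443 × 5.72 × 17.4 / (55.0 + 17.4) = 0.6090 d⁻¹.
θ_c = 1/(μ − k_d) = 1/(0.6090 − 0.0830) = 1/0.5260 = 1.901 d.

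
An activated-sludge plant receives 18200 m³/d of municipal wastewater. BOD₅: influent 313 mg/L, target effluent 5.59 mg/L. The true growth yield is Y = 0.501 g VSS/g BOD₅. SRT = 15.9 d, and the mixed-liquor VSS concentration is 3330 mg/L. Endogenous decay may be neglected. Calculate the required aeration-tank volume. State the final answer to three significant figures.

Biomass mass balance (decay neglected): V·X = Y·Q·(S₀ − S)·θ_c, so V = 0.501 × 18200 × (313 − 5.59) × 15.9 / 3330 = 13384 m³.

V ≈ 13400 m³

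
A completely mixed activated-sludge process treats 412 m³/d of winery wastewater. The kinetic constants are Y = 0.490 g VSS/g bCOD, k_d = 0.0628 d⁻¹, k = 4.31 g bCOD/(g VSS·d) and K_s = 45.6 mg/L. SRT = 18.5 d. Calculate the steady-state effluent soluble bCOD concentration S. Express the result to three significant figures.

From the Monod/SRT balance for a CMAS, S = K_s·(1+k_d θ_c)/[θ_c·(Y k − k_d) − 1] = 45.6 × (1 + 0.0628 × 18.5) / [18.5 × (0.490 × 4.31 − 0.0628) − 1] = 98.58 / 36.91 = 2.671 mg/L.

S ≈ 2.67 mg/L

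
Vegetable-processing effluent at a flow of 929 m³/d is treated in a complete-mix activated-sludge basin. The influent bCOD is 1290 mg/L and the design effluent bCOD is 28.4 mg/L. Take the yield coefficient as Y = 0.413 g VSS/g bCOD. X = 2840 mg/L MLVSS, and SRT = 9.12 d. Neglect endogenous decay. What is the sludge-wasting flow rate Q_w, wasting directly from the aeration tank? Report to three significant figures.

Biomass mass balance (decay neglected): V·X = Y·Q·(S₀ − S)·θ_c, so V = 0.413 × 929 × (1290 − 28.4) × 9.12 / 2840 = 1554 m³.
With mixed-liquor wasting, θ_c = V/Q_w, so Q_w = V/θ_c = 1554/9.12 = 170.4 m³/d.

Q_w ≈ 170 m³/d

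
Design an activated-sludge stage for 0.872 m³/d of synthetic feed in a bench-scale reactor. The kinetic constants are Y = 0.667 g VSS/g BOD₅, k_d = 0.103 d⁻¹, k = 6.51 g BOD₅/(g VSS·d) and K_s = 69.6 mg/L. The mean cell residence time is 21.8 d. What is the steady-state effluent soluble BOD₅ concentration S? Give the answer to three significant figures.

S ≈ 2.47 mg/L

Effluent substrate depends only on kinetics and SRT: S = K_s(1 + k_d θ_c) / [θ_c(Yk − k_d) − 1] = 69.6 × (1 + 0.103 × 21.8) / [21.8 × (0.667 × 6.51 − 0.103) − 1] = 225.9 / 91.41 = 2.471 mg/L.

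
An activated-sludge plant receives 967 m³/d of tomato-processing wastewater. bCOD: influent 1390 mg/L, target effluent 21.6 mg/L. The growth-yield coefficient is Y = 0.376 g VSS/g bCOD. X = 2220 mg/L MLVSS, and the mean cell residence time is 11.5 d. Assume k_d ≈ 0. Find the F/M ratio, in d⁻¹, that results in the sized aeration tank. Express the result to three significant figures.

F/M ≈ 0.235 d⁻¹

With k_d = 0 the design equation reduces to V = Y Q (S₀−S) θ_c / X = 0.376 × 967 × (1390 − 21.6) × 11.5 / 2220 = 2577 m³.
F/M = applied load / biomass = Q·S₀/(V·X) = 967 × 1390 / (2577 × 2220) = 0.2349 d⁻¹.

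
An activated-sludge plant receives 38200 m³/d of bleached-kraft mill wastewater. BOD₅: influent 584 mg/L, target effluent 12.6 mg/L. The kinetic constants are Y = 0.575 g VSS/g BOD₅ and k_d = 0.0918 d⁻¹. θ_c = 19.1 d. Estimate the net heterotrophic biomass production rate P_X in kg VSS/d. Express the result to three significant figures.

Correct the yield for decay: Y_obs = Y/(1 + k_d θ_c) = 0.575 / (1 + 0.0918 × 19.1) = 0.575 / 2.753 = 0.2088.
Mass of BOD₅ removed per day: Q(S₀ − S) = 38200 × 571.4 g/m³ = 21827 kg/d.
Biomass produced: P_X = Y_obs·Q·ΔS = 0.2088 × 21827 ≈ 4558 kg VSS/d.

P_X ≈ 4560 kg VSS/d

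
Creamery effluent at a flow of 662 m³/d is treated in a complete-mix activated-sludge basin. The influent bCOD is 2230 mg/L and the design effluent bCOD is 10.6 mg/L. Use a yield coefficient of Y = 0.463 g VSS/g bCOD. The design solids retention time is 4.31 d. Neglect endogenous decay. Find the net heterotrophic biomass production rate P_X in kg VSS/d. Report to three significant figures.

With endogenous decay neglected, the observed yield equals the true yield: Y_obs = Y = 0.463 g VSS/g bCOD.
Q·(S₀ − S) = 662 × (2230 − 10.6) × 10⁻³ = 1469 kg/d removed.
So the net sludge growth is P_X = 0.4630 × 1469 = 680.3 kg VSS/d.

P_X ≈ 680 kg VSS/d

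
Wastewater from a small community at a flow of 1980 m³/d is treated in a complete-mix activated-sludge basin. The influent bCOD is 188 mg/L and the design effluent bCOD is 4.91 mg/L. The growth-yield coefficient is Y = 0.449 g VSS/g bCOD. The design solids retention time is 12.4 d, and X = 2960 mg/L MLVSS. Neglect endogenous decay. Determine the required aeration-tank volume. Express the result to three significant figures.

V·X = Y·Q·ΔS·θ_c gives V = 0.449 × 1980 × (188 − 4.91) × 12.4 / 2960 = 681.9 m³.

V ≈ 682 m³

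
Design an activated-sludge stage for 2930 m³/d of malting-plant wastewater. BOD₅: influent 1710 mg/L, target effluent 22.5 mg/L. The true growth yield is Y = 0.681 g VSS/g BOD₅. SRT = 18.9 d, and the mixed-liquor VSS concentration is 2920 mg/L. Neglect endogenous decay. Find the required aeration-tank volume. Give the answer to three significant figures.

V ≈ 21800 m³

Biomass mass balance (decay neglected): V·X = Y·Q·(S₀ − S)·θ_c, so V = 0.681 × 2930 × (1710 − 22.5) × 18.9 / 2920 = 21794 m³.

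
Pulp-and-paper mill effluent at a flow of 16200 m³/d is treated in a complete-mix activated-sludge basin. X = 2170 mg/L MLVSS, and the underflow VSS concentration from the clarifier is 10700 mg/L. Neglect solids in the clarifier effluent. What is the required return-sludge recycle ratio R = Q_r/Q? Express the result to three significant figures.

R ≈ 0.254

R = Q_r/Q = X/(X_r − X) = 2170 / (10700 − 2170) = 0.2544.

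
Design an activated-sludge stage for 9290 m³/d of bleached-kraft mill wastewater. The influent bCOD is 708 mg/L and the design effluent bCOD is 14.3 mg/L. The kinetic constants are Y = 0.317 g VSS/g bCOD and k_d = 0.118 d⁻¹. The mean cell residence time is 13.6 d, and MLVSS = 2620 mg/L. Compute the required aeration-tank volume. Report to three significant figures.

From the SRT design equation V = Y Q (S₀−S) θ_c / [X (1 + k_d θ_c)] = 0.317 × 9290 × (708 − 14.3) × 13.6 / [2620 × (1 + 0.118 × 13.6)] = 2.78×10^7 / 6825 = 4071 m³.

V ≈ 4070 m³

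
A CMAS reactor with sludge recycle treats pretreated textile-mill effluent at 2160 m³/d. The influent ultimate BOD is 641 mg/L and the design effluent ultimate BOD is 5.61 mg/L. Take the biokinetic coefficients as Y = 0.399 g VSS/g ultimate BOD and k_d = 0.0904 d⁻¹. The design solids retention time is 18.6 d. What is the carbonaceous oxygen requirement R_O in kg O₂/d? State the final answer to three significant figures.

R_O ≈ 1080 kg O₂/d

Observed yield with endogenous decay: Y_obs = Y / (1 + k_d·θ_c) = 0.399 / (1 + 0.0904 × 18.6) = 0.399 / 2.681 = 0.1488 g VSS/g ultimate BOD.
Substrate removed = Q·(S₀ − S) = 2160 m³/d × (641 − 5.61) g/m³ = 1.37×10^6 g/d = 1372 kg/d.
Net sludge production P_X = 0.1488 × 1372 = 204.2 kg VSS/d.
Carbonaceous O₂ demand = substrate oxidised − cell-mass equivalent = 1372 − 1.42 × 204.2 = 1082 kg O₂/d.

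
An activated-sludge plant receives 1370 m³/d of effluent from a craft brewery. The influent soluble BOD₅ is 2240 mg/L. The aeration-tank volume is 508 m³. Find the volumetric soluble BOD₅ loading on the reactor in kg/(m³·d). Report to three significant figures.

L_v = Q S₀ / V = 1370 × 2240 × 10⁻³ / 508.0 = 6.041 kg/(m³·d).

L_v ≈ 6.04 kg soluble BOD₅/(m³·d)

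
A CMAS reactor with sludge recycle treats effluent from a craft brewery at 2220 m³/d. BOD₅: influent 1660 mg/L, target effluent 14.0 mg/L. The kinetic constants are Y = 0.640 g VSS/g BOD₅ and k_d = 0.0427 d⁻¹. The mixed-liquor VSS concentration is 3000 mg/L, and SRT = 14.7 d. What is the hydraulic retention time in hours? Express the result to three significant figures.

τ ≈ 76.1 h

From the SRT design equation V = Y Q (S₀−S) θ_c / [X (1 + k_d θ_c)] = 0.640 × 2220 × (1660 − 14.0) × 14.7 / [3000 × (1 + 0.0427 × 14.7)] = 3.44×10^7 / 4883 = 7040 m³.
HRT = V/Q = 7040 m³ / 2220 m³·d⁻¹ = 3.171 d × 24 = 76.11 h.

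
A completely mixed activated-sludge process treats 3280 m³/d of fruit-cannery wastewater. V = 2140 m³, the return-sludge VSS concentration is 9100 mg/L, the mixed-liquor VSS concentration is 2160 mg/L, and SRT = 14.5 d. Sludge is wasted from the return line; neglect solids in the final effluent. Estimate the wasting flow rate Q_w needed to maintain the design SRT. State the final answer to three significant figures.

Q_w ≈ 35.0 m³/d

Wasting from the return line (neglecting effluent solids): Q_w = V·X / (θ_c·X_r) = 2140 × 2160 / (14.5 × 9100) = 35.03 m³/d.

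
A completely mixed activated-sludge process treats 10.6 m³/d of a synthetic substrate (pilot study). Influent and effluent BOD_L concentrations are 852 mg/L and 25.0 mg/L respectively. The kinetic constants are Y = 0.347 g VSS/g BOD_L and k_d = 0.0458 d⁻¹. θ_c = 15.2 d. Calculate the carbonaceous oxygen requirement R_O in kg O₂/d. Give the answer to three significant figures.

R_O ≈ 6.22 kg O₂/d

Y_obs = Y / (1 + k_d θ_c) = 0.347 / (1 + 0.0458 × 15.2) = 0.347 / 1.696 = 0.2046.
Mass of BOD_L removed per day: Q(S₀ − S) = 10.6 × 827.0 g/m³ = 8.766 kg/d.
Net sludge production P_X = 0.2046 × 8.766 = 1.793 kg VSS/d.
Carbonaceous O₂ demand = substrate oxidised − cell-mass equivalent = 8.766 − 1.42 × 1.793 = 6.220 kg O₂/d.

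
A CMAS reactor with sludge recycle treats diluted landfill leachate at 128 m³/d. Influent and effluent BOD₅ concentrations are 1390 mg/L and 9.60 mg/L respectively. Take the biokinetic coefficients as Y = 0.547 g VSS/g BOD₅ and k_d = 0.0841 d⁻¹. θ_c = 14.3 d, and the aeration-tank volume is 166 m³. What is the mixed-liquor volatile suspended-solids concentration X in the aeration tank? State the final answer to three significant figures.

X ≈ 3780 mg/L

X = Y·Q·ΔS·θ_c / [V·(1 + k_d θ_c)] = 0.547 × 128 × (1390 − 9.60) × 14.3 / [166 × (1 + 0.0841 × 14.3)] = 3780 mg/L.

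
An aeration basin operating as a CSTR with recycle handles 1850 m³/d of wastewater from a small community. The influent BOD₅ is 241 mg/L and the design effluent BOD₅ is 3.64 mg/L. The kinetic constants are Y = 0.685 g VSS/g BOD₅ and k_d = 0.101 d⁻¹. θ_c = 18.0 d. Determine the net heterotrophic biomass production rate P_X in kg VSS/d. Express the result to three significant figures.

Y_obs = Y / (1 + k_d θ_c) = 0.685 / (1 + 0.101 × 18.0) = 0.685 / 2.818 = 0.2431.
Substrate removed = Q·(S₀ − S) = 1850 m³/d × (241 − 3.64) g/m³ = 4.39×10^5 g/d = 439.1 kg/d.
So the net sludge growth is P_X = 0.2431 × 439.1 = 106.7 kg VSS/d.

P_X ≈ 107 kg VSS/d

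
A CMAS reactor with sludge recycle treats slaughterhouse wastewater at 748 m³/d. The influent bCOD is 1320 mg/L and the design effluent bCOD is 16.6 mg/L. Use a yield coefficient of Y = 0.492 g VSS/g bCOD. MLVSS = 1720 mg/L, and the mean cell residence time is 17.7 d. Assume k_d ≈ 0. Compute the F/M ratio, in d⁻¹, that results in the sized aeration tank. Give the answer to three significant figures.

F/M ≈ 0.116 d⁻¹

Biomass mass balance (decay neglected): V·X = Y·Q·(S₀ − S)·θ_c, so V = 0.492 × 748 × (1320 − 16.6) × 17.7 / 1720 = 4936 m³.
Food-to-microorganism ratio F/M = Q S₀ / (V X) = 748 × 1320 / (4936 × 1720) = 0.1163 d⁻¹.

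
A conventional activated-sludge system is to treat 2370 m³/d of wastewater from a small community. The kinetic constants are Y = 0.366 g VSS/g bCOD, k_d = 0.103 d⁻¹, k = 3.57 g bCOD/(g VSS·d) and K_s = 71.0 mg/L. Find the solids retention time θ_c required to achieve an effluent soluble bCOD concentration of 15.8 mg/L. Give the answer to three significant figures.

θ_c ≈ 7.42 d

Specific growth rate at S = 15.8 mg/L: μ = YkS/(K_s+S) = 0.366·3.57·15.8/(71.0+15.8) = 0.2378 d⁻¹.
θ_c = 1/(μ − k_d) = 1/(0.2378 − 0.103) = 1/0.1348 = 7.416 d.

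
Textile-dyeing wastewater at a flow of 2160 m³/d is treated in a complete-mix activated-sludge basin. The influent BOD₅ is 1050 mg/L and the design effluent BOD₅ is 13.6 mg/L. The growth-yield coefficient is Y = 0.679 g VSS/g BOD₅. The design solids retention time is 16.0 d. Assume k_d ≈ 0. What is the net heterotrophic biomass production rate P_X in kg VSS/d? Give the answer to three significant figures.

Since k_d ≈ 0, Y_obs = Y = 0.679 g VSS/g BOD₅.
Q·(S₀ − S) = 2160 × (1050 − 13.6) × 10⁻³ = 2239 kg/d removed.
P_X = Y_obs · Q(S₀ − S) = 0.6790 × 2239 = 1520 kg VSS/d.

P_X ≈ 1520 kg VSS/d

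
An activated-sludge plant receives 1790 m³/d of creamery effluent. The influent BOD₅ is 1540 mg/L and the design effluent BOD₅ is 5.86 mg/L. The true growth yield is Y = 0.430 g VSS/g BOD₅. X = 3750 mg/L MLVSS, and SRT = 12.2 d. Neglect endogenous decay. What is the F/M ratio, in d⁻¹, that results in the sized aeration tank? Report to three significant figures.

V·X = Y·Q·ΔS·θ_c gives V = 0.430 × 1790 × (1540 − 5.86) × 12.2 / 3750 = 3842 m³.
Food-to-microorganism ratio F/M = Q S₀ / (V X) = 1790 × 1540 / (3842 × 3750) = 0.1913 d⁻¹.

F/M ≈ 0.191 d⁻¹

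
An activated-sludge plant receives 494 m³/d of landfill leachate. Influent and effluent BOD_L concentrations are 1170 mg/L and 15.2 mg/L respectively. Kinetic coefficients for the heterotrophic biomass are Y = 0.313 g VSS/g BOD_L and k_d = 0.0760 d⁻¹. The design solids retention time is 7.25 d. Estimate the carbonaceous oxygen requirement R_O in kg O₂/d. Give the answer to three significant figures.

Correct the yield for decay: Y_obs = Y/(1 + k_d θ_c) = 0.313 / (1 + 0.0760 × 7.25) = 0.313 / 1.551 = 0.2018.
Q·(S₀ − S) = 494 × (1170 − 15.2) × 10⁻³ = 570.5 kg/d removed.
Net sludge production P_X = 0.2018 × 570.5 = 115.1 kg VSS/d.
R_O = Q·(S₀ − S) − 1.42·P_X = 570.5 − 1.42 × 115.1 = 407.0 kg O₂/d.

R_O ≈ 407 kg O₂/d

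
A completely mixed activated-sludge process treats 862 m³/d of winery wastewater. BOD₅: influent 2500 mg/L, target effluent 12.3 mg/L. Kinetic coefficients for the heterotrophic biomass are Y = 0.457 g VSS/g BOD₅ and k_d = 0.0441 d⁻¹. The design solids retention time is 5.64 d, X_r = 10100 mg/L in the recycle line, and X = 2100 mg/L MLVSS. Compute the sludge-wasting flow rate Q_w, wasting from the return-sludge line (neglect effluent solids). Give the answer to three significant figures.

Steady-state biomass mass balance: V·X·(1 + k_d·θ_c) = Y·Q·(S₀ − S)·θ_c, so V = 0.457 × 862 × (2500 − 12.3) × 5.64 / [2100 × (1 + 0.0441 × 5.64)] = 5.53×10^6 / 2622 = 2108 m³.
θ_c = V·X/(Q_w·X_r) when wasting from the recycle, so Q_w = V·X/(θ_c·X_r) = 2108 × 2100 / (5.64 × 10100) = 77.70 m³/d.

Q_w ≈ 77.7 m³/d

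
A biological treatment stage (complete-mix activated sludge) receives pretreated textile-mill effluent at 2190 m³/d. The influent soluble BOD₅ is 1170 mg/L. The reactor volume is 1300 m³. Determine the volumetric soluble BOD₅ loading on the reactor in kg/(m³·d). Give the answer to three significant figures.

Applied soluble BOD₅ load per unit volume = Q·S₀/V = (2190 × 1170/1000)/1300 = 1.971 kg soluble BOD₅·m⁻³·d⁻¹.

L_v ≈ 1.97 kg soluble BOD₅/(m³·d)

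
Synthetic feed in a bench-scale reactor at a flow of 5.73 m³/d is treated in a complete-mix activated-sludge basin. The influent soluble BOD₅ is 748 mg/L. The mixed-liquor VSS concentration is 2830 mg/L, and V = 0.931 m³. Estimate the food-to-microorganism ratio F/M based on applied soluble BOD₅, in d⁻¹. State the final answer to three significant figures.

F/M ≈ 1.63 d⁻¹

F/M = applied load / biomass = Q·S₀/(V·X) = 5.73 × 748 / (0.9310 × 2830) = 1.627 d⁻¹.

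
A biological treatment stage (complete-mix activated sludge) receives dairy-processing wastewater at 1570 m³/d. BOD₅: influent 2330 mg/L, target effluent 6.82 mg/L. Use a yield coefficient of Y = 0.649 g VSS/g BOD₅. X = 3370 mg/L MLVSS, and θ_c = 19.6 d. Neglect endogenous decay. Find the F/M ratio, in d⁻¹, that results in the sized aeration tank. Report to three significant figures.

Biomass mass balance (decay neglected): V·X = Y·Q·(S₀ − S)·θ_c, so V = 0.649 × 1570 × (2330 − 6.82) × 19.6 / 3370 = 13767 m³.
Food-to-microorganism ratio F/M = Q S₀ / (V X) = 1570 × 2330 / (13767 × 3370) = 0.07884 d⁻¹.

F/M ≈ 0.0788 d⁻¹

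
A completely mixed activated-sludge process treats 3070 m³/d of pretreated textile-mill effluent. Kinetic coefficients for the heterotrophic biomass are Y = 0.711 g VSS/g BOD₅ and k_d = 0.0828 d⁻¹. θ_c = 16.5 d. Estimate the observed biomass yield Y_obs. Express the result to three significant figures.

Correct the yield for decay: Y_obs = Y/(1 + k_d θ_c) = 0.711 / (1 + 0.0828 × 16.5) = 0.711 / 2.366 = 0.3005.

Y_obs ≈ 0.300 g VSS/g BOD₅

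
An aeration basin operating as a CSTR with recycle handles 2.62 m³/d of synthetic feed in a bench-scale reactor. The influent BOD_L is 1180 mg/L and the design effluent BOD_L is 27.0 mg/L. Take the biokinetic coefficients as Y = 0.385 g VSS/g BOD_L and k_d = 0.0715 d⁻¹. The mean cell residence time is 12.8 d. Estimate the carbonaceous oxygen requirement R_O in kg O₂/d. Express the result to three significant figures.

The observed yield is Y_obs = Y/(1 + k_d·θ_c) = 0.385 / (1 + 0.0715 × 12.8) = 0.385 / 1.915 = 0.2010 g VSS per g BOD_L removed.
Mass of BOD_L removed per day: Q(S₀ − S) = 2.62 × 1153 g/m³ = 3.021 kg/d.
Net sludge production P_X = 0.2010 × 3.021 = 0.6073 kg VSS/d.
R_O = Q·(S₀ − S) − 1.42·P_X = 3.021 − 1.42 × 0.6073 = 2.159 kg O₂/d.

R_O ≈ 2.16 kg O₂/d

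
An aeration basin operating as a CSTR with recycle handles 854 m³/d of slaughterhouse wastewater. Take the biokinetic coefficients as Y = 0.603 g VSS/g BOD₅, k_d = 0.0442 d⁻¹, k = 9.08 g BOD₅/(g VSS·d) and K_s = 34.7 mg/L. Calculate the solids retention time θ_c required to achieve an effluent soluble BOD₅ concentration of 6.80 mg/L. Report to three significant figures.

θ_c ≈ 1.17 d

Specific growth rate at S = 6.80 mg/L: μ = YkS/(K_s+S) = 0.603·9.08·6.80/(34.7+6.80) = 0.8971 d⁻¹.
1/θ_c = 0.8971 − 0.0442 = 0.8529 d⁻¹, so θ_c = 1.172 d.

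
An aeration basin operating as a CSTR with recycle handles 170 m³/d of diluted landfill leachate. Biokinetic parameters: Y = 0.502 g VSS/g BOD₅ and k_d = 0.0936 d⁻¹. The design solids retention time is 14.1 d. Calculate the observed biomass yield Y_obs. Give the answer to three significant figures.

Y_obs = Y / (1 + k_d θ_c) = 0.502 / (1 + 0.0936 × 14.1) = 0.502 / 2.320 = 0.2164.

Y_obs ≈ 0.216 g VSS/g BOD₅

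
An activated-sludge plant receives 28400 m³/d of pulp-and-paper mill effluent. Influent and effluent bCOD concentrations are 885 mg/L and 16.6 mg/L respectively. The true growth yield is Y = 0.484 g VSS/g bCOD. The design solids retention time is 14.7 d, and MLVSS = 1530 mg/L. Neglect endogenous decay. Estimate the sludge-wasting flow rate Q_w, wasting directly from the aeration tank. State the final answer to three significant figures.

Q_w ≈ 7800 m³/d

V·X = Y·Q·ΔS·θ_c gives V = 0.484 × 28400 × (885 − 16.6) × 14.7 / 1530 = 114686 m³.
Wasting from the aeration tank: Q_w = V / θ_c = 114686 / 14.7 = 7802 m³/d.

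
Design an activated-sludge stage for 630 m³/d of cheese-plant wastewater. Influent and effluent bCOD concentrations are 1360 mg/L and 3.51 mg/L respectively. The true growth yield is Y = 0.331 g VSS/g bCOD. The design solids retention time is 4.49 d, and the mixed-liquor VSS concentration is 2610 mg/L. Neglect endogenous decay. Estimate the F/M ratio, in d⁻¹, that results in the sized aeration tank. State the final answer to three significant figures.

F/M ≈ 0.675 d⁻¹

V·X = Y·Q·ΔS·θ_c gives V = 0.331 × 630 × (1360 − 3.51) × 4.49 / 2610 = 486.6 m³.
F/M = Q·S₀ / (V·X) = 630 × 1360 / (486.6 × 2610) = 0.6746 g bCOD·(g VSS·d)⁻¹.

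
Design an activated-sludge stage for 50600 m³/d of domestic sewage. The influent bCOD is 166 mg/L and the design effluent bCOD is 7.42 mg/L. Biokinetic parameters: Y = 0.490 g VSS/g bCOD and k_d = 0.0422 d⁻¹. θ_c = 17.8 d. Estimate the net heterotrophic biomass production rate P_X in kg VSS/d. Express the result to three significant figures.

Observed yield with endogenous decay: Y_obs = Y / (1 + k_d·θ_c) = 0.490 / (1 + 0.0422 × 17.8) = 0.490 / 1.751 = 0.2798 g VSS/g bCOD.
Mass of bCOD removed per day: Q(S₀ − S) = 50600 × 158.6 g/m³ = 8024 kg/d.
Biomass produced: P_X = Y_obs·Q·ΔS = 0.2798 × 8024 ≈ 2245 kg VSS/d.

P_X ≈ 2250 kg VSS/d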